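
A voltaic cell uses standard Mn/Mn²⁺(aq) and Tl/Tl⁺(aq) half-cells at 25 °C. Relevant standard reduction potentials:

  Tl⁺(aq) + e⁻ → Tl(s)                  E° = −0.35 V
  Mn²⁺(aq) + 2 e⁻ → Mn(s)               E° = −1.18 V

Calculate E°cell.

+0.83 V

The Tl⁺/Tl couple has the higher E°, so Tl ion is reduced (cathode) and Mn is oxidized (anode).
E°cell = E°(cathode) − E°(anode) = −0.35 − (−1.18) = +0.83 V.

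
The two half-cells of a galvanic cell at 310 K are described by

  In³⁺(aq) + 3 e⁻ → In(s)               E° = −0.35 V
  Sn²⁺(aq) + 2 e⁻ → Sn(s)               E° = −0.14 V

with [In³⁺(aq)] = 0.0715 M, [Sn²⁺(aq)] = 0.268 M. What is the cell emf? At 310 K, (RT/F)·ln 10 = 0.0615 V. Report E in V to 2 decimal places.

+0.22 V

Since E°(Sn²⁺/Sn) > E°(In³⁺/In), Sn²⁺/Sn serves as the cathode.
The standard potential is −0.14 − (−0.35) = +0.21 V and the balanced reaction transfers n = 6 electrons.
The balanced reaction is 3 Sn²⁺(aq) + 2 In(s) → 3 Sn(s) + 2 In³⁺(aq), so Q = [In³⁺(aq)]^2 / [Sn²⁺(aq)]^3 = 0.266 and log Q = −0.576.
E = E° − (0.0615/n)·log Q = +0.21 − (0.0615/6)(−0.576) = +0.22 V.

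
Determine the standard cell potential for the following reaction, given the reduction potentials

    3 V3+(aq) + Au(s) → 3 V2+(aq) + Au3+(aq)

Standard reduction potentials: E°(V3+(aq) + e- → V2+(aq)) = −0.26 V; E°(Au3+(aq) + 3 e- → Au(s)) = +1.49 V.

−1.75 V

In the reaction as written, V3+(aq) is reduced (cathode) and Au3+(aq) is produced by oxidation at the anode.
E°cell = E°(cathode) − E°(anode) = −0.26 − (+1.49) = −1.75 V.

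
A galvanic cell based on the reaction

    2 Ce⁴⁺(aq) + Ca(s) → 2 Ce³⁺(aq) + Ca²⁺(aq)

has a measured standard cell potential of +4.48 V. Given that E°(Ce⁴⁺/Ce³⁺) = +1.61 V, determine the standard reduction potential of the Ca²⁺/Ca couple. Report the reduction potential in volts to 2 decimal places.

−2.87 V

In the reaction as written the Ce⁴⁺/Ce³⁺ couple is reduced (cathode) and Ca²⁺/Ca is oxidized (anode), so E°cell = E°(Ce⁴⁺/Ce³⁺) − E°(Ca²⁺/Ca).
E°(Ca²⁺/Ca) = E°(cathode) − E°cell = +1.61 − (+4.48) = −2.87 V.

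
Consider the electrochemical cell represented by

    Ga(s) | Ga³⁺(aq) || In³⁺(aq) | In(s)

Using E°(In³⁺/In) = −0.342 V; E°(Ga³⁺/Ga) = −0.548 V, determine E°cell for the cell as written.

By convention the left-hand electrode in cell notation is the anode (oxidation) and the right-hand electrode is the cathode (reduction).
E°cell = E°(right) − E°(left) = −0.342 − (−0.548) = +0.206 V.

+0.206 V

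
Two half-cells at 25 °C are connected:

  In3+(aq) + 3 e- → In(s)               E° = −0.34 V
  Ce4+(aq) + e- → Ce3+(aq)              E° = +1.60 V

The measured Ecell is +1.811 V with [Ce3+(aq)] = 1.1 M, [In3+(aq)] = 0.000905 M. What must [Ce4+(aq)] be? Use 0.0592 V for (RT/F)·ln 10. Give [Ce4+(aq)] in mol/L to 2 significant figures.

0.00070 M

Ce⁴⁺/Ce³⁺ is the cathode (higher E°); E°cell = +1.60 − (−0.34) = +1.94 V with n = 3.
From the Nernst equation, log Q = n(E° − E)/0.0592 = 3·(+1.94 − (+1.811))/0.0592 = 6.537.
For 3 Ce4+(aq) + In(s) → 3 Ce3+(aq) + In3+(aq), the reaction quotient is Q = ([Ce3+(aq)]^3·[In3+(aq)]) / [Ce4+(aq)]^3.
Isolating [Ce4+(aq)] in Q = 10^{6.537} yields log [Ce4+(aq)] = −3.152, i.e. 0.00070 M.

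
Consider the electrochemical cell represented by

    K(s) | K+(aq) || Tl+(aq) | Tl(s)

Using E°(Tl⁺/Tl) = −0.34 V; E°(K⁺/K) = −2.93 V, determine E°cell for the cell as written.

+2.59 V

By convention the left-hand electrode in cell notation is the anode (oxidation) and the right-hand electrode is the cathode (reduction).
E°cell = E°(right) − E°(left) = −0.34 − (−2.93) = +2.59 V.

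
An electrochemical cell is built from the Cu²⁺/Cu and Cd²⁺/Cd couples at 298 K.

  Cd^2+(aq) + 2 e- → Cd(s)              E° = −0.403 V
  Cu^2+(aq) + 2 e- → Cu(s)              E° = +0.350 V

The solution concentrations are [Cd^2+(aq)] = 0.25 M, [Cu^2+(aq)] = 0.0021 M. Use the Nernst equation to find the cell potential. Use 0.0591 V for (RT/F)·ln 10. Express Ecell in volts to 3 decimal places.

The Cu²⁺/Cu couple has the more positive E°, so it is the cathode; Cd²⁺/Cd is the anode.
The standard potential is +0.350 − (−0.403) = +0.753 V and the balanced reaction transfers n = 2 electrons.
For the overall reaction Cu^2+(aq) + Cd(s) → Cu(s) + Cd^2+(aq), Q = [Cd^2+(aq)] / [Cu^2+(aq)] = 119, giving log Q = 2.076.
By the Nernst equation, E = +0.753 − (0.0591/2)·(2.076) = +0.692 V.

+0.692 V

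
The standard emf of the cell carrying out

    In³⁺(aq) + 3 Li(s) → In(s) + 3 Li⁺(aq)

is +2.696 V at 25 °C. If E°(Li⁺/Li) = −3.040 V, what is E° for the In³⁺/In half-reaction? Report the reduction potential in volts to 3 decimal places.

−0.344 V

In the reaction as written the In³⁺/In couple is reduced (cathode) and Li⁺/Li is oxidized (anode), so E°cell = E°(In³⁺/In) − E°(Li⁺/Li).
E°(In³⁺/In) = E°cell + E°(anode) = +2.696 + (−3.040) = −0.344 V.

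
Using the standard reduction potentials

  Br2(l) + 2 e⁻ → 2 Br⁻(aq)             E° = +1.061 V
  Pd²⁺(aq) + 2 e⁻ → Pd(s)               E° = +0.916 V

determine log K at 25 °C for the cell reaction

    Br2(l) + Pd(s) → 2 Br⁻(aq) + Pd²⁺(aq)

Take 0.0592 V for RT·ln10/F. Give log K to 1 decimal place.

log K = 4.9

The Br₂/Br⁻ couple is reduced (cathode); E°cell = +1.061 − (+0.916) = +0.145 V with n = 2.
At equilibrium E = 0, so log K = nE°cell / 0.0592 = (2)(+0.145) / 0.0592 = 4.9.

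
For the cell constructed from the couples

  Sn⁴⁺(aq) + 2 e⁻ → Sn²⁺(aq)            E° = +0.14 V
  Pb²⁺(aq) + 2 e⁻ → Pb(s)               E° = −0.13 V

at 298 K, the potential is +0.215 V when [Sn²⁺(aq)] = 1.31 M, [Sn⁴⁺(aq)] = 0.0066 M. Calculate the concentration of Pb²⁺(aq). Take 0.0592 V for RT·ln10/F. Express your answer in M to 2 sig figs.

With Sn⁴⁺/Sn²⁺ at the cathode and Pb²⁺/Pb at the anode, E°cell = +0.14 − (−0.13) = +0.27 V (n = 2).
Rearranging E = E° − (0.0592/n)·log Q gives log Q = 2(+0.27 − (+0.215))/0.0592 = 1.858.
The balanced reaction is Sn⁴⁺(aq) + Pb(s) → Sn²⁺(aq) + Pb²⁺(aq), so Q = ([Sn²⁺(aq)]·[Pb²⁺(aq)]) / [Sn⁴⁺(aq)].
Isolating [Pb²⁺(aq)] in Q = 10^{1.858} yields log [Pb²⁺(aq)] = −0.440, i.e. 0.36 M.

0.36 M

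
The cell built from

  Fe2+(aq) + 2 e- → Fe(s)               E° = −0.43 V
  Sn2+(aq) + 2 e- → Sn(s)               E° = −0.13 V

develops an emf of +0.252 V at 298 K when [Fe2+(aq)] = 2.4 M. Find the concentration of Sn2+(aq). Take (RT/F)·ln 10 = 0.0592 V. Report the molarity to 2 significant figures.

0.057 M

With Sn²⁺/Sn at the cathode and Fe²⁺/Fe at the anode, E°cell = −0.13 − (−0.43) = +0.30 V (n = 2).
From the Nernst equation, log Q = n(E° − E)/0.0592 = 2·(+0.30 − (+0.252))/0.0592 = 1.622.
For Sn2+(aq) + Fe(s) → Sn(s) + Fe2+(aq), the reaction quotient is Q = [Fe2+(aq)] / [Sn2+(aq)].
Isolating [Sn2+(aq)] in Q = 10^{1.622} yields log [Sn2+(aq)] = −1.242, i.e. 0.057 M.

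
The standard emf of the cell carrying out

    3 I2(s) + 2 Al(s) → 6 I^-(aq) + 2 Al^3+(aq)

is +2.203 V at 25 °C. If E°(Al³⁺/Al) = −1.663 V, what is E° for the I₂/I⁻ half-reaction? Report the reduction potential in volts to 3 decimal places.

+0.540 V

In the reaction as written the I₂/I⁻ couple is reduced (cathode) and Al³⁺/Al is oxidized (anode), so E°cell = E°(I₂/I⁻) − E°(Al³⁺/Al).
E°(I₂/I⁻) = E°cell + E°(anode) = +2.203 + (−1.663) = +0.540 V.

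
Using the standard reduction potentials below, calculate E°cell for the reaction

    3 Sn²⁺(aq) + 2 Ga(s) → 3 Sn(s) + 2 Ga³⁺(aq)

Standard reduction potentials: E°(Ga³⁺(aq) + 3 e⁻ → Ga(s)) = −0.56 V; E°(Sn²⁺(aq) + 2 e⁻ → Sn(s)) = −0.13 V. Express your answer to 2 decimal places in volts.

Sn²⁺(aq) gains electrons, so the Sn²⁺/Sn couple is the cathode; the Ga³⁺/Ga couple is the anode.
E°cell = E°(cathode) − E°(anode) = −0.13 − (−0.56) = +0.43 V.

+0.43 V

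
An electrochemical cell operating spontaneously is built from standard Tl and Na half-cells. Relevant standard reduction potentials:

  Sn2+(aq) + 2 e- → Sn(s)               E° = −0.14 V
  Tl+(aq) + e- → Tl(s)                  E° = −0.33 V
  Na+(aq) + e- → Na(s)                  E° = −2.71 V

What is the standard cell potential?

+2.38 V

The Tl⁺/Tl couple has the higher E°, so Tl ion is reduced (cathode) and Na is oxidized (anode).
E°cell = E°(cathode) − E°(anode) = −0.33 − (−2.71) = +2.38 V.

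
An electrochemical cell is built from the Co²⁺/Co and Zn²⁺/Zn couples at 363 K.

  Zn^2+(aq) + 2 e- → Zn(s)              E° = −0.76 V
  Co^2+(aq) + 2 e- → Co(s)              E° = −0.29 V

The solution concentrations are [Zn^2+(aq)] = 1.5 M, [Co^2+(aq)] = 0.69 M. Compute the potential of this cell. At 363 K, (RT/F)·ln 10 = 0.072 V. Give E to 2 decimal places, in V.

+0.46 V

The Co²⁺/Co couple has the more positive E°, so it is the cathode; Zn²⁺/Zn is the anode.
The standard potential is −0.29 − (−0.76) = +0.47 V and the balanced reaction transfers n = 2 electrons.
For the overall reaction Co^2+(aq) + Zn(s) → Co(s) + Zn^2+(aq), Q = [Zn^2+(aq)] / [Co^2+(aq)] = 2.17, giving log Q = 0.337.
By the Nernst equation, E = +0.47 − (0.072/2)·(0.337) = +0.46 V.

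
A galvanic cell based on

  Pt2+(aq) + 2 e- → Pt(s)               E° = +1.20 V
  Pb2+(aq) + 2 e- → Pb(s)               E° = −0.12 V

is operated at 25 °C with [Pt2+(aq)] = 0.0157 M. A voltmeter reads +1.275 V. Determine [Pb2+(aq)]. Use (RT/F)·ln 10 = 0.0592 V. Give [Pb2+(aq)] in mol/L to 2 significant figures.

Pt²⁺/Pt is the cathode (higher E°); E°cell = +1.20 − (−0.12) = +1.32 V with n = 2.
Since E = E° − (0.0592/n)·log Q, log Q = n(E° − E)/0.0592 = 1.520.
Balancing electrons gives Pt2+(aq) + Pb(s) → Pt(s) + Pb2+(aq); thus Q = [Pb2+(aq)] / [Pt2+(aq)].
Substituting the known concentrations and solving, log [Pb2+(aq)] = −0.284 and [Pb2+(aq)] = 0.52 M.

0.52 M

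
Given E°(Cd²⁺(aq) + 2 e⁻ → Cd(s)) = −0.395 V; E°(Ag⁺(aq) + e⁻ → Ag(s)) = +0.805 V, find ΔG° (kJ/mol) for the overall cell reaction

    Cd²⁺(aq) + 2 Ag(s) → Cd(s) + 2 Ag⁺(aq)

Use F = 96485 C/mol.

In the reaction as written Cd²⁺(aq) is reduced, so the Cd²⁺/Cd couple is the cathode and Ag⁺/Ag is the anode.
E°cell = −0.395 − (+0.805) = −1.200 V; balancing electrons gives n = 2.
ΔG° = −nFE°cell = −(2)(96485)(−1.200) J/mol = +232 kJ/mol.

+232 kJ/mol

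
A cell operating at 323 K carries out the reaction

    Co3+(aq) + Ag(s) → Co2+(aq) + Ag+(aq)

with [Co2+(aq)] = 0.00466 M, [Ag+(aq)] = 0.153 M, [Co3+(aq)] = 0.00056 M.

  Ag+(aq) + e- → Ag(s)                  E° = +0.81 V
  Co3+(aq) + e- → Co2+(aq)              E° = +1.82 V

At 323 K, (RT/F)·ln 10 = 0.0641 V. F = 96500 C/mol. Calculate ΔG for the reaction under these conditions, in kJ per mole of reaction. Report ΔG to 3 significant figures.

−96.8 kJ/mol

The standard cell potential is +1.82 − (+0.81) = +1.01 V, with n = 1 electron in the balanced equation.
Q = ([Co2+(aq)]·[Ag+(aq)]) / [Co3+(aq)] = 1.27, so log Q = 0.105 and E = +1.01 − (0.0641/1)(0.105) = +1.0033 V.
Then ΔG = −nFE = −1 × 96500 × +1.0033 J/mol = −96.8 kJ/mol.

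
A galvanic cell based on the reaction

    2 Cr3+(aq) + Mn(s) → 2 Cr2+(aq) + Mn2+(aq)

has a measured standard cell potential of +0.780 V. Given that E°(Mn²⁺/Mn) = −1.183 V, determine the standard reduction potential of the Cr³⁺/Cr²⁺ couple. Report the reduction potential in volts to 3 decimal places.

In the reaction as written the Cr³⁺/Cr²⁺ couple is reduced (cathode) and Mn²⁺/Mn is oxidized (anode), so E°cell = E°(Cr³⁺/Cr²⁺) − E°(Mn²⁺/Mn).
E°(Cr³⁺/Cr²⁺) = E°cell + E°(anode) = +0.780 + (−1.183) = −0.403 V.

−0.403 V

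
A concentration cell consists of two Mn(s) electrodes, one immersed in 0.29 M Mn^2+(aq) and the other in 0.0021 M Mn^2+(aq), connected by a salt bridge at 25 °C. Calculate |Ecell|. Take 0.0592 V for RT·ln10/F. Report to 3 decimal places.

0.063 V

For a concentration cell E°cell = 0, since both electrodes use the same couple.
The compartment with the higher Mn^2+(aq) concentration (0.29 M) acts as the cathode; ions are reduced there and produced at the dilute (0.0021 M) anode.
With n = 2, Ecell = −(0.0592/2)·log([dilute]/[conc]) = −(0.0592/2)·log(0.0021/0.29) = +0.063 V.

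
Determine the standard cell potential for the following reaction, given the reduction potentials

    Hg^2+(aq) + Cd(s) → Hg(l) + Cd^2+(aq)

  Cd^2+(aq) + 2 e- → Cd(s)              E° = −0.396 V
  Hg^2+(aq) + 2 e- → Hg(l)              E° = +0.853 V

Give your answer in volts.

+1.249 V

Hg^2+(aq) gains electrons, so the Hg²⁺/Hg couple is the cathode; the Cd²⁺/Cd couple is the anode.
E°cell = E°(cathode) − E°(anode) = +0.853 − (−0.396) = +1.249 V.
The positive value indicates the reaction is spontaneous as written.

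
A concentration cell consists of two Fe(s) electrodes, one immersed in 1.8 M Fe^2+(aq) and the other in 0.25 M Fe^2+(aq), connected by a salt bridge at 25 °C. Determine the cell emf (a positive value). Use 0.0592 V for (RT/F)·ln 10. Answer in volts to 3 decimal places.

0.025 V

For a concentration cell E°cell = 0, since both electrodes use the same couple.
The compartment with the higher Fe^2+(aq) concentration (1.8 M) acts as the cathode; ions are reduced there and produced at the dilute (0.25 M) anode.
With n = 2, Ecell = −(0.0592/2)·log([dilute]/[conc]) = −(0.0592/2)·log(0.25/1.8) = +0.025 V.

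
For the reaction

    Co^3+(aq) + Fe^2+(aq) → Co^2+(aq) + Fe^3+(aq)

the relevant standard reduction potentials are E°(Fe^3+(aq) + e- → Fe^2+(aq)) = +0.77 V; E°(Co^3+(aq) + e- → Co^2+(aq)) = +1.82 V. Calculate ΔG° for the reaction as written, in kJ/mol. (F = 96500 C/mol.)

In the reaction as written Co^3+(aq) is reduced, so the Co³⁺/Co²⁺ couple is the cathode and Fe³⁺/Fe²⁺ is the anode.
E°cell = +1.82 − (+0.77) = +1.05 V; balancing electrons gives n = 1.
ΔG° = −nFE°cell = −(1)(96500)(+1.05) J/mol = −101 kJ/mol.

−101 kJ/mol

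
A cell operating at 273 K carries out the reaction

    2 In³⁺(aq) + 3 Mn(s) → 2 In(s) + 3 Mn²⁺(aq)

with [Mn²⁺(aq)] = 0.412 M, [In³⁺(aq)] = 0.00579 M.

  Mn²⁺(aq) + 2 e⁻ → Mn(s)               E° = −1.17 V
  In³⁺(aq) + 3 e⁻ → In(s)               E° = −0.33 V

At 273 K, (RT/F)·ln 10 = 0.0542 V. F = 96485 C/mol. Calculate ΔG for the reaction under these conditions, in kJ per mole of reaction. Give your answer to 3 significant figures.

−469 kJ/mol

With In³⁺/In reduced at the cathode, E°cell = −0.33 − (−1.17) = +0.84 V and n = 6.
Here Q = [Mn²⁺(aq)]^3 / [In³⁺(aq)]^2 = 2.09×10^3 (log Q = 3.319), giving E = +0.84 − (0.0542/6)·(3.319) = +0.8100 V.
ΔG = −nFE = −(6)(96485)(+0.8100) J/mol = −469 kJ/mol.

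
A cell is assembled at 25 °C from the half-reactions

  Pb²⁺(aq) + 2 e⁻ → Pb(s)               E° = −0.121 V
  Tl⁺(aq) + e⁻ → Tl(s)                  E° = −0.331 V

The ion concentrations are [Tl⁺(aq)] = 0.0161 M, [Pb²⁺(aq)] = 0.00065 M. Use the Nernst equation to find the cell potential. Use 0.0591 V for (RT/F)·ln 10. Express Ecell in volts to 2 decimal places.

Since E°(Pb²⁺/Pb) > E°(Tl⁺/Tl), Pb²⁺/Pb serves as the cathode.
E°cell = E°cat − E°an = −0.121 − (−0.331) = +0.210 V; n = 2.
For the overall reaction Pb²⁺(aq) + 2 Tl(s) → Pb(s) + 2 Tl⁺(aq), Q = [Tl⁺(aq)]^2 / [Pb²⁺(aq)] = 0.399, giving log Q = −0.399.
Applying E = E° − (RT ln10/nF)·log Q gives +0.210 − (0.0591/2)(−0.399) = +0.22 V.

+0.22 V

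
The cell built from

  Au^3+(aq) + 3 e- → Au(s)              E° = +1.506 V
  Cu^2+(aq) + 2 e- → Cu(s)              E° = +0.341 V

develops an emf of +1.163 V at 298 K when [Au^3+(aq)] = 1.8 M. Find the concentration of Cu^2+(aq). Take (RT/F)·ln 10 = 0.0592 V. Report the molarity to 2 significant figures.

With Au³⁺/Au at the cathode and Cu²⁺/Cu at the anode, E°cell = +1.506 − (+0.341) = +1.165 V (n = 6).
Since E = E° − (0.0592/n)·log Q, log Q = n(E° − E)/0.0592 = 0.203.
The balanced reaction is 2 Au^3+(aq) + 3 Cu(s) → 2 Au(s) + 3 Cu^2+(aq), so Q = [Cu^2+(aq)]^3 / [Au^3+(aq)]^2.
Solving for the unknown gives log [Cu^2+(aq)] = 0.238, so [Cu^2+(aq)] ≈ 1.7 M.

1.7 M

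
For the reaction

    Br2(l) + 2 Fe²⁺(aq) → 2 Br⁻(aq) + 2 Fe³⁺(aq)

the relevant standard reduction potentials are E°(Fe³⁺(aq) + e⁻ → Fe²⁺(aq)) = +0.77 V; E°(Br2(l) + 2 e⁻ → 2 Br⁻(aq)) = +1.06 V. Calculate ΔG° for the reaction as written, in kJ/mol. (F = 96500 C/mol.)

−56.0 kJ/mol

In the reaction as written Br2(l) is reduced, so the Br₂/Br⁻ couple is the cathode and Fe³⁺/Fe²⁺ is the anode.
E°cell = +1.06 − (+0.77) = +0.29 V; balancing electrons gives n = 2.
ΔG° = −nFE°cell = −(2)(96500)(+0.29) J/mol = −56.0 kJ/mol.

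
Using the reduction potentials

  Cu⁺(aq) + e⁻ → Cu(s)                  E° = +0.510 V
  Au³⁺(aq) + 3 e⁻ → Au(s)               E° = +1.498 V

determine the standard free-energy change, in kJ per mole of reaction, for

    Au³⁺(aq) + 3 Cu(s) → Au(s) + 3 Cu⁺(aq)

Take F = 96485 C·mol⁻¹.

−286 kJ/mol

In the reaction as written Au³⁺(aq) is reduced, so the Au³⁺/Au couple is the cathode and Cu⁺/Cu is the anode.
E°cell = +1.498 − (+0.510) = +0.988 V; balancing electrons gives n = 3.
ΔG° = −nFE°cell = −(3)(96485)(+0.988) J/mol = −286 kJ/mol.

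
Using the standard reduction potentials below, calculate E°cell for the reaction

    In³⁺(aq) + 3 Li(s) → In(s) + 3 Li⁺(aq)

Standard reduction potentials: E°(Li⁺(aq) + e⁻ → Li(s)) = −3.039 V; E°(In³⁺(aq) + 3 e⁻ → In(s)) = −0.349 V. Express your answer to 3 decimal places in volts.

+2.690 V

In³⁺(aq) gains electrons, so the In³⁺/In couple is the cathode; the Li⁺/Li couple is the anode.
E°cell = E°(cathode) − E°(anode) = −0.349 − (−3.039) = +2.690 V.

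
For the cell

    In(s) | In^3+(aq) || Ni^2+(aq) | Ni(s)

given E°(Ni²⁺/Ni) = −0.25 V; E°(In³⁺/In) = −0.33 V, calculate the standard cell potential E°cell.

+0.08 V

By convention the left-hand electrode in cell notation is the anode (oxidation) and the right-hand electrode is the cathode (reduction).
E°cell = E°(right) − E°(left) = −0.25 − (−0.33) = +0.08 V.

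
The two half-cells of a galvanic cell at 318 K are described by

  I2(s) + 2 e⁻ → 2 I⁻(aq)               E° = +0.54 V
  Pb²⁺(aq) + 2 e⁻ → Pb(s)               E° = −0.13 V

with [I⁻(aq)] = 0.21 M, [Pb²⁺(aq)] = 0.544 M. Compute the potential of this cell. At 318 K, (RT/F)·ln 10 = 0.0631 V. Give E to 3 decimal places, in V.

The I₂/I⁻ couple has the more positive E°, so it is the cathode; Pb²⁺/Pb is the anode.
The standard potential is +0.54 − (−0.13) = +0.67 V and the balanced reaction transfers n = 2 electrons.
Balancing gives I2(s) + Pb(s) → 2 I⁻(aq) + Pb²⁺(aq); hence Q = [I⁻(aq)]^2·[Pb²⁺(aq)] = 0.024 (log Q = −1.620).
E = E° − (0.0631/n)·log Q = +0.67 − (0.0631/2)(−1.620) = +0.721 V.

+0.721 V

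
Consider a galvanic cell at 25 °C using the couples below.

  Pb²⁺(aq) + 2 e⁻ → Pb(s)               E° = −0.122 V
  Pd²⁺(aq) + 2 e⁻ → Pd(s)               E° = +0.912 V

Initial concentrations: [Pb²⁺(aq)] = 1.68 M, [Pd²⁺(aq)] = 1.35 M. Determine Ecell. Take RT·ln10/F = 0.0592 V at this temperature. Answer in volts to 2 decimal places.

The Pd²⁺/Pd couple has the more positive E°, so it is the cathode; Pb²⁺/Pb is the anode.
E°cell = E°cat − E°an = +0.912 − (−0.122) = +1.034 V; n = 2.
Balancing gives Pd²⁺(aq) + Pb(s) → Pd(s) + Pb²⁺(aq); hence Q = [Pb²⁺(aq)] / [Pd²⁺(aq)] = 1.24 (log Q = 0.095).
E = E° − (0.0592/n)·log Q = +1.034 − (0.0592/2)(0.095) = +1.03 V.

+1.03 V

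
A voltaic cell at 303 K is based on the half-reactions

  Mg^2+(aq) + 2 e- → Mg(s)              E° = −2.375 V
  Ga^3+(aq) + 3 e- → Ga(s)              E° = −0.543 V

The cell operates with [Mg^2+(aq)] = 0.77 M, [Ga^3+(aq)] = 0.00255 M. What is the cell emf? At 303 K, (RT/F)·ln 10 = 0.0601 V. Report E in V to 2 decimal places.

The Ga³⁺/Ga couple has the more positive E°, so it is the cathode; Mg²⁺/Mg is the anode.
The standard potential is −0.543 − (−2.375) = +1.832 V and the balanced reaction transfers n = 6 electrons.
For the overall reaction 2 Ga^3+(aq) + 3 Mg(s) → 2 Ga(s) + 3 Mg^2+(aq), Q = [Mg^2+(aq)]^3 / [Ga^3+(aq)]^2 = 7.02×10^4, giving log Q = 4.846.
E = E° − (0.0601/n)·log Q = +1.832 − (0.0601/6)(4.846) = +1.78 V.

+1.78 V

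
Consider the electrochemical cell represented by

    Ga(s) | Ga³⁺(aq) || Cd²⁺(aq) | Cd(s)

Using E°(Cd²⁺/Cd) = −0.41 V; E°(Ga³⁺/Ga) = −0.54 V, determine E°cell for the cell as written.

+0.13 V

By convention the left-hand electrode in cell notation is the anode (oxidation) and the right-hand electrode is the cathode (reduction).
E°cell = E°(right) − E°(left) = −0.41 − (−0.54) = +0.13 V.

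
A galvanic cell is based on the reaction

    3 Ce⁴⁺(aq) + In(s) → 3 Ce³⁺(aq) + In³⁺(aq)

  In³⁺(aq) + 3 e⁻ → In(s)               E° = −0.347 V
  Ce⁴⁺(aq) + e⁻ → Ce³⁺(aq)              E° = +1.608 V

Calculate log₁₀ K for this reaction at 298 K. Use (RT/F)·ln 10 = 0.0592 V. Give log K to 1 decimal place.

log K = 99.1

The Ce⁴⁺/Ce³⁺ couple is reduced (cathode); E°cell = +1.608 − (−0.347) = +1.955 V with n = 3.
At equilibrium E = 0, so log K = nE°cell / 0.0592 = (3)(+1.955) / 0.0592 = 99.1.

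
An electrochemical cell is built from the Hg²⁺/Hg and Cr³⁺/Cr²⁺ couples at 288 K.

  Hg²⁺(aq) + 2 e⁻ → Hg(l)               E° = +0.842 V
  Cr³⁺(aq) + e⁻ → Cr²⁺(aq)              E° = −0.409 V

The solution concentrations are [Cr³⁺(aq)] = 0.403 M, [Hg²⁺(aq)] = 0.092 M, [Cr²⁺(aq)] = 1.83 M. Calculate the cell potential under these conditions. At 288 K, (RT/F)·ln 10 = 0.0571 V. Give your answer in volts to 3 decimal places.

+1.259 V

Hg²⁺/Hg is reduced (cathode, E° = +0.842 V) and Cr³⁺/Cr²⁺ is oxidized (anode).
The standard potential is +0.842 − (−0.409) = +1.251 V and the balanced reaction transfers n = 2 electrons.
The balanced reaction is Hg²⁺(aq) + 2 Cr²⁺(aq) → Hg(l) + 2 Cr³⁺(aq), so Q = [Cr³⁺(aq)]^2 / ([Hg²⁺(aq)]·[Cr²⁺(aq)]^2) = 0.527 and log Q = −0.278.
Applying E = E° − (RT ln10/nF)·log Q gives +1.251 − (0.0571/2)(−0.278) = +1.259 V.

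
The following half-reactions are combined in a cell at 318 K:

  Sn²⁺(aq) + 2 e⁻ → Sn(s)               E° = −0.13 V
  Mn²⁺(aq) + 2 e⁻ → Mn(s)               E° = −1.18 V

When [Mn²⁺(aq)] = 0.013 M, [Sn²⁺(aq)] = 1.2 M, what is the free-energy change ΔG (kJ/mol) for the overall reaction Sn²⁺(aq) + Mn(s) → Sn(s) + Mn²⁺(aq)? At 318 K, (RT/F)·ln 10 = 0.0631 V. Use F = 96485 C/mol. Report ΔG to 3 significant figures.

E°cell = −0.13 − (−1.18) = +1.05 V; the balanced reaction transfers n = 2 electrons.
The reaction quotient is [Mn²⁺(aq)] / [Sn²⁺(aq)] = 0.0108; by Nernst, E = +1.05 − (0.0631/2)(−1.965) = +1.1120 V.
Finally ΔG = −nFE = −(2)(96485 C/mol)(+1.1120 V) = −215 kJ/mol.

−215 kJ/mol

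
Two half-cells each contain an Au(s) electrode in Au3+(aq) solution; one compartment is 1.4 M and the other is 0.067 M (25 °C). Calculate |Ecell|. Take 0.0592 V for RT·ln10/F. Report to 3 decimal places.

For a concentration cell E°cell = 0, since both electrodes use the same couple.
The compartment with the higher Au3+(aq) concentration (1.4 M) acts as the cathode; ions are reduced there and produced at the dilute (0.067 M) anode.
With n = 3, Ecell = −(0.0592/3)·log([dilute]/[conc]) = −(0.0592/3)·log(0.067/1.4) = +0.026 V.

0.026 V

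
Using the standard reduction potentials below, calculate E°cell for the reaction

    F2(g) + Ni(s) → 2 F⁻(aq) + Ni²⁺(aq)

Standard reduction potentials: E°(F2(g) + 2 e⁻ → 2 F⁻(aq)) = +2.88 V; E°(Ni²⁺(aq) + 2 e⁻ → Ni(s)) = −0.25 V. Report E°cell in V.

F2(g) gains electrons, so the F₂/F⁻ couple is the cathode; the Ni²⁺/Ni couple is the anode.
E°cell = E°(cathode) − E°(anode) = +2.88 − (−0.25) = +3.13 V.

+3.13 V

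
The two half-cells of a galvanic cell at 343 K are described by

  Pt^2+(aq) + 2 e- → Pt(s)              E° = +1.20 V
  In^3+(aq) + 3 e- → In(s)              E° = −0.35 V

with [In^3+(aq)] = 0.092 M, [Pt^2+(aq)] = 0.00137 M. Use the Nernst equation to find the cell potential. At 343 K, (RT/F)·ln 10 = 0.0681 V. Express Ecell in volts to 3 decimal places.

+1.476 V

Since E°(Pt²⁺/Pt) > E°(In³⁺/In), Pt²⁺/Pt serves as the cathode.
E°cell = E°cat − E°an = +1.20 − (−0.35) = +1.55 V; n = 6.
The balanced reaction is 3 Pt^2+(aq) + 2 In(s) → 3 Pt(s) + 2 In^3+(aq), so Q = [In^3+(aq)]^2 / [Pt^2+(aq)]^3 = 3.29×10^6 and log Q = 6.517.
Applying E = E° − (RT ln10/nF)·log Q gives +1.55 − (0.0681/6)(6.517) = +1.476 V.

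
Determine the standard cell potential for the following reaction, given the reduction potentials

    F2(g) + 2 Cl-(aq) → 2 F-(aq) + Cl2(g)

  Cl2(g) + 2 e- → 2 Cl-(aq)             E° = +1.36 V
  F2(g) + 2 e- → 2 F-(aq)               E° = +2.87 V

In the reaction as written, F2(g) is reduced (cathode) and Cl2(g) is produced by oxidation at the anode.
E°cell = E°(cathode) − E°(anode) = +2.87 − (+1.36) = +1.51 V.
The positive value indicates the reaction is spontaneous as written.

+1.51 V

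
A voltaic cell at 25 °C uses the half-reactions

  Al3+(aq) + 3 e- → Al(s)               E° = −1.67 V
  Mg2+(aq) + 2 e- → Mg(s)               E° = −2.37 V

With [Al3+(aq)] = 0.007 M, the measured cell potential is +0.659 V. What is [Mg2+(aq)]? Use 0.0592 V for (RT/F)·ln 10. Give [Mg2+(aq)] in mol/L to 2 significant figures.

With Al³⁺/Al at the cathode and Mg²⁺/Mg at the anode, E°cell = −1.67 − (−2.37) = +0.70 V (n = 6).
Since E = E° − (0.0592/n)·log Q, log Q = n(E° − E)/0.0592 = 4.155.
Balancing electrons gives 2 Al3+(aq) + 3 Mg(s) → 2 Al(s) + 3 Mg2+(aq); thus Q = [Mg2+(aq)]^3 / [Al3+(aq)]^2.
Substituting the known concentrations and solving, log [Mg2+(aq)] = −0.052 and [Mg2+(aq)] = 0.89 M.

0.89 M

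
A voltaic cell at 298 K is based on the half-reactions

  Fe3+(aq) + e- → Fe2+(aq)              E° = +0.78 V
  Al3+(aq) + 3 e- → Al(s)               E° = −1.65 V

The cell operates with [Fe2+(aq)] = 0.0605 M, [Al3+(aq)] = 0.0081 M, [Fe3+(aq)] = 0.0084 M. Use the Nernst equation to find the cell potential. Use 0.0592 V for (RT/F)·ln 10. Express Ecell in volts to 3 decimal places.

+2.421 V

Fe³⁺/Fe²⁺ is reduced (cathode, E° = +0.78 V) and Al³⁺/Al is oxidized (anode).
The standard potential is +0.78 − (−1.65) = +2.43 V and the balanced reaction transfers n = 3 electrons.
The balanced reaction is 3 Fe3+(aq) + Al(s) → 3 Fe2+(aq) + Al3+(aq), so Q = ([Fe2+(aq)]^3·[Al3+(aq)]) / [Fe3+(aq)]^3 = 3.03 and log Q = 0.481.
By the Nernst equation, E = +2.43 − (0.0592/3)·(0.481) = +2.421 V.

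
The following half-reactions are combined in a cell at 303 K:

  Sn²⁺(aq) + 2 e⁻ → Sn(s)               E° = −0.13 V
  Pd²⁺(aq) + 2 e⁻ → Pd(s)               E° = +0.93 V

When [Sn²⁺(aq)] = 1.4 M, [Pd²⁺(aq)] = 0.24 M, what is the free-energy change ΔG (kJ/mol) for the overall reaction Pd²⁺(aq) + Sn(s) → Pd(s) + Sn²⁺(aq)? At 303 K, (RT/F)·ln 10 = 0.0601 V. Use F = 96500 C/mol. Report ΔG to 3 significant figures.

−200 kJ/mol

E°cell = +0.93 − (−0.13) = +1.06 V; the balanced reaction transfers n = 2 electrons.
Here Q = [Sn²⁺(aq)] / [Pd²⁺(aq)] = 5.83 (log Q = 0.766), giving E = +1.06 − (0.0601/2)·(0.766) = +1.0370 V.
ΔG = −nFE = −(2)(96500)(+1.0370) J/mol = −200 kJ/mol.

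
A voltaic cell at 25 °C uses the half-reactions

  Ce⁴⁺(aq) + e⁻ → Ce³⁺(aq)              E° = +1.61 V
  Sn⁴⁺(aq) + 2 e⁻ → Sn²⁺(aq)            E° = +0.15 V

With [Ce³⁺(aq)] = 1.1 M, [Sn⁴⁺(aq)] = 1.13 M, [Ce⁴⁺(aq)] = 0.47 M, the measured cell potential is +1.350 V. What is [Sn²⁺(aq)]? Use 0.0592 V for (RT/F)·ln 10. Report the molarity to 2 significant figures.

The Ce⁴⁺/Ce³⁺ couple has the larger reduction potential, so it is the cathode: E°cell = +1.61 − (+0.15) = +1.46 V and n = 2.
Rearranging E = E° − (0.0592/n)·log Q gives log Q = 2(+1.46 − (+1.350))/0.0592 = 3.716.
For 2 Ce⁴⁺(aq) + Sn²⁺(aq) → 2 Ce³⁺(aq) + Sn⁴⁺(aq), the reaction quotient is Q = ([Ce³⁺(aq)]^2·[Sn⁴⁺(aq)]) / ([Ce⁴⁺(aq)]^2·[Sn²⁺(aq)]).
Isolating [Sn²⁺(aq)] in Q = 10^{3.716} yields log [Sn²⁺(aq)] = −2.924, i.e. 0.0012 M.

0.0012 M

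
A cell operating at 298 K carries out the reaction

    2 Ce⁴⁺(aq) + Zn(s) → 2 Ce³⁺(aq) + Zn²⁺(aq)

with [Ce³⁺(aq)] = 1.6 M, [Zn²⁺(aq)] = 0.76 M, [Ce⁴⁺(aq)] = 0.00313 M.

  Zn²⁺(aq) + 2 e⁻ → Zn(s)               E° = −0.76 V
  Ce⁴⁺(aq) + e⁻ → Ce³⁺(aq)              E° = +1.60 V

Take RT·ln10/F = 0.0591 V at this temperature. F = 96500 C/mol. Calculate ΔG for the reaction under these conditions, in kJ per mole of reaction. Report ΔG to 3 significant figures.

With Ce⁴⁺/Ce³⁺ reduced at the cathode, E°cell = +1.60 − (−0.76) = +2.36 V and n = 2.
The reaction quotient is ([Ce³⁺(aq)]^2·[Zn²⁺(aq)]) / [Ce⁴⁺(aq)]^2 = 1.99×10^5; by Nernst, E = +2.36 − (0.0591/2)(5.298) = +2.2034 V.
Finally ΔG = −nFE = −(2)(96500 C/mol)(+2.2034 V) = −425 kJ/mol.

−425 kJ/mol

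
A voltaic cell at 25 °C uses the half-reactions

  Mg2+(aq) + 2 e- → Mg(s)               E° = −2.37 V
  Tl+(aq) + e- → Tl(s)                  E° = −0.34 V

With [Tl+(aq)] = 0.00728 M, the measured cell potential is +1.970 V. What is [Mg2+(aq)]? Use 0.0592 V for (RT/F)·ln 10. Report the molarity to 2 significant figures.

With Tl⁺/Tl at the cathode and Mg²⁺/Mg at the anode, E°cell = −0.34 − (−2.37) = +2.03 V (n = 2).
Since E = E° − (0.0592/n)·log Q, log Q = n(E° − E)/0.0592 = 2.027.
For 2 Tl+(aq) + Mg(s) → 2 Tl(s) + Mg2+(aq), the reaction quotient is Q = [Mg2+(aq)] / [Tl+(aq)]^2.
Solving for the unknown gives log [Mg2+(aq)] = −2.249, so [Mg2+(aq)] ≈ 0.0056 M.

0.0056 M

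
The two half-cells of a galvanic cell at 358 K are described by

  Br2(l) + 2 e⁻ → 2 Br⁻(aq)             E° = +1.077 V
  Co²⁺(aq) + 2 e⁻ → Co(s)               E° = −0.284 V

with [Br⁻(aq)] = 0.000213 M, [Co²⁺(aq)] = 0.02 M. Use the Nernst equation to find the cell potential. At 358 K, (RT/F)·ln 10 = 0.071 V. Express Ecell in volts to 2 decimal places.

Since E°(Br₂/Br⁻) > E°(Co²⁺/Co), Br₂/Br⁻ serves as the cathode.
The standard potential is +1.077 − (−0.284) = +1.361 V and the balanced reaction transfers n = 2 electrons.
For the overall reaction Br2(l) + Co(s) → 2 Br⁻(aq) + Co²⁺(aq), Q = [Br⁻(aq)]^2·[Co²⁺(aq)] = 9.07×10^−10, giving log Q = −9.042.
By the Nernst equation, E = +1.361 − (0.071/2)·(−9.042) = +1.68 V.

+1.68 V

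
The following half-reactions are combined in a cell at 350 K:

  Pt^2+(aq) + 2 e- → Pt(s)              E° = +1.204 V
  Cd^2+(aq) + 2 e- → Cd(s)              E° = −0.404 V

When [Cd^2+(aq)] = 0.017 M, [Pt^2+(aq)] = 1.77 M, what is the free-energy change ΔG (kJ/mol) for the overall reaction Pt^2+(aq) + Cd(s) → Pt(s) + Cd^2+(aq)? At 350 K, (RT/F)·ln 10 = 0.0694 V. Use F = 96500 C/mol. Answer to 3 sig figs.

−324 kJ/mol

The standard cell potential is +1.204 − (−0.404) = +1.608 V, with n = 2 electrons in the balanced equation.
Q = [Cd^2+(aq)] / [Pt^2+(aq)] = 0.0096, so log Q = −2.018 and E = +1.608 − (0.0694/2)(−2.018) = +1.6780 V.
Then ΔG = −nFE = −2 × 96500 × +1.6780 J/mol = −324 kJ/mol.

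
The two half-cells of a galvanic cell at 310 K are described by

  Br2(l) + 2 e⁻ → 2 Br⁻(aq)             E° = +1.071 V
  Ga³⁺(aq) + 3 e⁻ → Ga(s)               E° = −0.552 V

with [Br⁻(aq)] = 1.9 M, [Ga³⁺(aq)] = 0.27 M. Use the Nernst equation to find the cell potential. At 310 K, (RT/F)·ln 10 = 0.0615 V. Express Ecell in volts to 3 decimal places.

+1.618 V

Since E°(Br₂/Br⁻) > E°(Ga³⁺/Ga), Br₂/Br⁻ serves as the cathode.
The standard potential is +1.071 − (−0.552) = +1.623 V and the balanced reaction transfers n = 6 electrons.
Balancing gives 3 Br2(l) + 2 Ga(s) → 6 Br⁻(aq) + 2 Ga³⁺(aq); hence Q = [Br⁻(aq)]^6·[Ga³⁺(aq)]^2 = 3.43 (log Q = 0.535).
Applying E = E° − (RT ln10/nF)·log Q gives +1.623 − (0.0615/6)(0.535) = +1.618 V.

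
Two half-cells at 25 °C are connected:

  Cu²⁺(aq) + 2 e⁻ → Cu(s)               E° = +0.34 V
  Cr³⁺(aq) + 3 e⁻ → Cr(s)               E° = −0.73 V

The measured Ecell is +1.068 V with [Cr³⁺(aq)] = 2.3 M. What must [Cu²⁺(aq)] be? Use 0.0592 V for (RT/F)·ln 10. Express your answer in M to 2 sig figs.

1.5 M

Cu²⁺/Cu is the cathode (higher E°); E°cell = +0.34 − (−0.73) = +1.07 V with n = 6.
Rearranging E = E° − (0.0592/n)·log Q gives log Q = 6(+1.07 − (+1.068))/0.0592 = 0.203.
Balancing electrons gives 3 Cu²⁺(aq) + 2 Cr(s) → 3 Cu(s) + 2 Cr³⁺(aq); thus Q = [Cr³⁺(aq)]^2 / [Cu²⁺(aq)]^3.
Isolating [Cu²⁺(aq)] in Q = 10^{0.203} yields log [Cu²⁺(aq)] = 0.173, i.e. 1.5 M.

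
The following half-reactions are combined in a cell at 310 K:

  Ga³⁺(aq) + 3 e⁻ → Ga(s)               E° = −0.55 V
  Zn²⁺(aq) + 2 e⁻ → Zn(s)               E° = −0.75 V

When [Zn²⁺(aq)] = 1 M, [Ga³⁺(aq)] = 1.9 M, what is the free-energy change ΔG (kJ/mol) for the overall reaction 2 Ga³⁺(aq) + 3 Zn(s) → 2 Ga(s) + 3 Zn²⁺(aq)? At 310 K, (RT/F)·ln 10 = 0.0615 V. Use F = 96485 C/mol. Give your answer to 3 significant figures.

−119 kJ/mol

With Ga³⁺/Ga reduced at the cathode, E°cell = −0.55 − (−0.75) = +0.20 V and n = 6.
Q = [Zn²⁺(aq)]^3 / [Ga³⁺(aq)]^2 = 0.277, so log Q = −0.558 and E = +0.20 − (0.0615/6)(−0.558) = +0.2057 V.
Finally ΔG = −nFE = −(6)(96485 C/mol)(+0.2057 V) = −119 kJ/mol.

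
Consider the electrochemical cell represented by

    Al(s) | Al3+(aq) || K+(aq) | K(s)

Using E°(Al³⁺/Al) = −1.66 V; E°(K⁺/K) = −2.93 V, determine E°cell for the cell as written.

−1.27 V

By convention the left-hand electrode in cell notation is the anode (oxidation) and the right-hand electrode is the cathode (reduction).
E°cell = E°(right) − E°(left) = −2.93 − (−1.66) = −1.27 V.
The negative sign shows that, as written, the cell would require an external voltage to drive the reaction.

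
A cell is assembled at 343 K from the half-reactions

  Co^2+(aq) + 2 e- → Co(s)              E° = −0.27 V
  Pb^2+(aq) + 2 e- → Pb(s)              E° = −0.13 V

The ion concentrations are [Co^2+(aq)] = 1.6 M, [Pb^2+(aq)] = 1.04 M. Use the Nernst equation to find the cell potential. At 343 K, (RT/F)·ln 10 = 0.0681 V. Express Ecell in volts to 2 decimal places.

+0.13 V

Pb²⁺/Pb is reduced (cathode, E° = −0.13 V) and Co²⁺/Co is oxidized (anode).
E°cell = E°cat − E°an = −0.13 − (−0.27) = +0.14 V; n = 2.
Balancing gives Pb^2+(aq) + Co(s) → Pb(s) + Co^2+(aq); hence Q = [Co^2+(aq)] / [Pb^2+(aq)] = 1.54 (log Q = 0.187).
By the Nernst equation, E = +0.14 − (0.0681/2)·(0.187) = +0.13 V.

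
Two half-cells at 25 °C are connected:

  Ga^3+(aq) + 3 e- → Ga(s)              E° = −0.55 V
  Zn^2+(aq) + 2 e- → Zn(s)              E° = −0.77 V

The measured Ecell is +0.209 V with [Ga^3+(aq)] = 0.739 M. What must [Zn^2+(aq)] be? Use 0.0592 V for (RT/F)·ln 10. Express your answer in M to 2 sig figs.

With Ga³⁺/Ga at the cathode and Zn²⁺/Zn at the anode, E°cell = −0.55 − (−0.77) = +0.22 V (n = 6).
Rearranging E = E° − (0.0592/n)·log Q gives log Q = 6(+0.22 − (+0.209))/0.0592 = 1.115.
The balanced reaction is 2 Ga^3+(aq) + 3 Zn(s) → 2 Ga(s) + 3 Zn^2+(aq), so Q = [Zn^2+(aq)]^3 / [Ga^3+(aq)]^2.
Solving for the unknown gives log [Zn^2+(aq)] = 0.284, so [Zn^2+(aq)] ≈ 1.9 M.

1.9 M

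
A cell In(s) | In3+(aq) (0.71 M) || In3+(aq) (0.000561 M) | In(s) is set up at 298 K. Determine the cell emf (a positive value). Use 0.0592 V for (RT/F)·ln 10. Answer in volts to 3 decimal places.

For a concentration cell E°cell = 0, since both electrodes use the same couple.
The compartment with the higher In3+(aq) concentration (0.71 M) acts as the cathode; ions are reduced there and produced at the dilute (0.000561 M) anode.
With n = 3, Ecell = −(0.0592/3)·log([dilute]/[conc]) = −(0.0592/3)·log(0.000561/0.71) = +0.061 V.

0.061 V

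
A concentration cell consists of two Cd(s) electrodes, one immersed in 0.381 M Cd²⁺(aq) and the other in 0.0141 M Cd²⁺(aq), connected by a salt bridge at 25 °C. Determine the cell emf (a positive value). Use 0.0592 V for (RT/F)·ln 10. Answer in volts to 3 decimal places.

For a concentration cell E°cell = 0, since both electrodes use the same couple.
The compartment with the higher Cd²⁺(aq) concentration (0.381 M) acts as the cathode; ions are reduced there and produced at the dilute (0.0141 M) anode.
With n = 2, Ecell = −(0.0592/2)·log([dilute]/[conc]) = −(0.0592/2)·log(0.0141/0.381) = +0.042 V.

0.042 V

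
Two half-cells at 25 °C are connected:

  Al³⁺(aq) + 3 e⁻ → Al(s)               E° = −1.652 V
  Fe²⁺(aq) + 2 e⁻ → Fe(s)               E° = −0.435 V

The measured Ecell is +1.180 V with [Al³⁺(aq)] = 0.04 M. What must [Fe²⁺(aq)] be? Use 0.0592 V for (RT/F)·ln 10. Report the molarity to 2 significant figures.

With Fe²⁺/Fe at the cathode and Al³⁺/Al at the anode, E°cell = −0.435 − (−1.652) = +1.217 V (n = 6).
From the Nernst equation, log Q = n(E° − E)/0.0592 = 6·(+1.217 − (+1.180))/0.0592 = 3.750.
For 3 Fe²⁺(aq) + 2 Al(s) → 3 Fe(s) + 2 Al³⁺(aq), the reaction quotient is Q = [Al³⁺(aq)]^2 / [Fe²⁺(aq)]^3.
Substituting the known concentrations and solving, log [Fe²⁺(aq)] = −2.182 and [Fe²⁺(aq)] = 0.0066 M.

0.0066 M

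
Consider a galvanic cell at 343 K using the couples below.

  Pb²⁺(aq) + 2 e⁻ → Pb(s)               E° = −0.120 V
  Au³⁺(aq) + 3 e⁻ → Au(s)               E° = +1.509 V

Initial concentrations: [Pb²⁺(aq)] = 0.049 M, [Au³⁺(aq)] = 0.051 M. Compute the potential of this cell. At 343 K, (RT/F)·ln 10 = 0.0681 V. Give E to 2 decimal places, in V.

The Au³⁺/Au couple has the more positive E°, so it is the cathode; Pb²⁺/Pb is the anode.
E°cell = E°cat − E°an = +1.509 − (−0.120) = +1.629 V; n = 6.
Balancing gives 2 Au³⁺(aq) + 3 Pb(s) → 2 Au(s) + 3 Pb²⁺(aq); hence Q = [Pb²⁺(aq)]^3 / [Au³⁺(aq)]^2 = 0.0452 (log Q = −1.345).
Applying E = E° − (RT ln10/nF)·log Q gives +1.629 − (0.0681/6)(−1.345) = +1.64 V.

+1.64 V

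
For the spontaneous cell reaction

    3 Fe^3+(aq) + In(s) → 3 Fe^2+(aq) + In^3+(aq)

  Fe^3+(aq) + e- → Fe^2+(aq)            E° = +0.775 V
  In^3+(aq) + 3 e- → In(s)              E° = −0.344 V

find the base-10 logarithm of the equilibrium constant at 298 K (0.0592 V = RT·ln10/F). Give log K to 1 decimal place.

log K = 56.7

The Fe³⁺/Fe²⁺ couple is reduced (cathode); E°cell = +0.775 − (−0.344) = +1.119 V with n = 3.
At equilibrium E = 0, so log K = nE°cell / 0.0592 = (3)(+1.119) / 0.0592 = 56.7.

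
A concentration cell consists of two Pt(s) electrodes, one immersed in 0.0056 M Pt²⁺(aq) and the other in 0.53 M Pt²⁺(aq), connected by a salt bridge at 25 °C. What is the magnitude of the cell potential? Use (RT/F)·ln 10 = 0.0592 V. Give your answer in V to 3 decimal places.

For a concentration cell E°cell = 0, since both electrodes use the same couple.
The compartment with the higher Pt²⁺(aq) concentration (0.53 M) acts as the cathode; ions are reduced there and produced at the dilute (0.0056 M) anode.
With n = 2, Ecell = −(0.0592/2)·log([dilute]/[conc]) = −(0.0592/2)·log(0.0056/0.53) = +0.058 V.

0.058 V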